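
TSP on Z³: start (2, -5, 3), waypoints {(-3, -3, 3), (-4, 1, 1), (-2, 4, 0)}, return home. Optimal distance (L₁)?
36
(one optimal route: (2, -5, 3) → (-3, -3, 3) → (-4, 1, 1) → (-2, 4, 0) → (2, -5, 3))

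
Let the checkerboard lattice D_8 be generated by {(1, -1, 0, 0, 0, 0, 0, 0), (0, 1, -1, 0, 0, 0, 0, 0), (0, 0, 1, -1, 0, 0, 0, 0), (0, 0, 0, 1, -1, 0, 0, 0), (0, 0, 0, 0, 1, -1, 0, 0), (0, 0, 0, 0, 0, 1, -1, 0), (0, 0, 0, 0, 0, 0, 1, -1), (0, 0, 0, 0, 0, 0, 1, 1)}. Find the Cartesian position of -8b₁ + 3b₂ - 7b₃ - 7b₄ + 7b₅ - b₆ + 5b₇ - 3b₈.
(-8, 11, -10, 0, 14, -8, 3, -8)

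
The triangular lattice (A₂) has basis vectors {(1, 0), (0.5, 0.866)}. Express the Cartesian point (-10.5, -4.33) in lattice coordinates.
-8b₁ - 5b₂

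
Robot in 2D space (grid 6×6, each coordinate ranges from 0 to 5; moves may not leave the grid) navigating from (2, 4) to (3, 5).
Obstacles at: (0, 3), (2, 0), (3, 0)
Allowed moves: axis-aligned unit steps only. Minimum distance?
2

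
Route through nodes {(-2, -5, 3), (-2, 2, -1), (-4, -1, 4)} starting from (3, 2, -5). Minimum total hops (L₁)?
26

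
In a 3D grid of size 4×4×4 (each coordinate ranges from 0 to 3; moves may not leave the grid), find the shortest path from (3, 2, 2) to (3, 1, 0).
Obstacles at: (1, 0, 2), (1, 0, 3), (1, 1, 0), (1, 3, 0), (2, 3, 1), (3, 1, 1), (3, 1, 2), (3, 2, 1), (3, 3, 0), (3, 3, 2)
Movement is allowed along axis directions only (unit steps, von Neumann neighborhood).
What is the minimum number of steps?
5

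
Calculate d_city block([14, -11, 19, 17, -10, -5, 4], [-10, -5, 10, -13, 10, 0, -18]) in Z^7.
116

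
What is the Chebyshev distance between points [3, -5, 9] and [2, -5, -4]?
13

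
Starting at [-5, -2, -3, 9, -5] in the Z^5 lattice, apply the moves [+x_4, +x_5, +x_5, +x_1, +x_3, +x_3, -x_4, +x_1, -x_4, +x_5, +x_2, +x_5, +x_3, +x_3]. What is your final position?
(-3, -1, 1, 8, -1)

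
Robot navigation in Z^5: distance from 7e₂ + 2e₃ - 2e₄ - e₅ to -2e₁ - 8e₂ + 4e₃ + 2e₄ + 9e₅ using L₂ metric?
18.6815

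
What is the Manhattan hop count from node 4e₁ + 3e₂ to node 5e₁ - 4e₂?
8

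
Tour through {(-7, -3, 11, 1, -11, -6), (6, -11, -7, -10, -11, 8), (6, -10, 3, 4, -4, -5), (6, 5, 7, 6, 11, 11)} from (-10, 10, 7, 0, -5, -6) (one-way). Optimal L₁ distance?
182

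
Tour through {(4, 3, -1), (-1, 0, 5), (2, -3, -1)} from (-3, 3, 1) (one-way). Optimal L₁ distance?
29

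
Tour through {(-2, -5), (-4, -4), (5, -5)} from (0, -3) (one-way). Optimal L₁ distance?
15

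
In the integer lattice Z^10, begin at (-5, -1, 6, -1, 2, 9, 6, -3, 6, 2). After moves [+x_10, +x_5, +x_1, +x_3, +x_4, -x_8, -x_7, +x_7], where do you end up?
(-4, -1, 7, 0, 3, 9, 6, -4, 6, 3)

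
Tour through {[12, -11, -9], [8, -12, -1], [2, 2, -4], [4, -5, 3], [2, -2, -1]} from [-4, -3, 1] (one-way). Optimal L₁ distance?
60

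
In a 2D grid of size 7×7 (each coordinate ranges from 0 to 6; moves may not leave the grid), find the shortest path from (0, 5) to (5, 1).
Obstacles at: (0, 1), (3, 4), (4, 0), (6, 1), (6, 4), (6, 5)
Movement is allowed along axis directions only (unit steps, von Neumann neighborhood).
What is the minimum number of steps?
9
(one shortest path: (0, 5) → (1, 5) → (2, 5) → (3, 5) → (4, 5) → (5, 5) → (5, 4) → (5, 3) → (5, 2) → (5, 1))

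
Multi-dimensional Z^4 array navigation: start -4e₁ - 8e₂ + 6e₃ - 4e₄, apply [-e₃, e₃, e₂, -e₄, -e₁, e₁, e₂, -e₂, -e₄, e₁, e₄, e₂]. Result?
(-3, -6, 6, -5)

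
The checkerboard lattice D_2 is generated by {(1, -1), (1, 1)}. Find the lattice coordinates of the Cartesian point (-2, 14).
-8b₁ + 6b₂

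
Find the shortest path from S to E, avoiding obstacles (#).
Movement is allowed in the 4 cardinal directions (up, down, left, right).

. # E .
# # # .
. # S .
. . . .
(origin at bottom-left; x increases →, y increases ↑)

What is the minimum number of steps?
4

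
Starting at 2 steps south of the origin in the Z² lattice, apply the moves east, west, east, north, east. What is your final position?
(2, -1)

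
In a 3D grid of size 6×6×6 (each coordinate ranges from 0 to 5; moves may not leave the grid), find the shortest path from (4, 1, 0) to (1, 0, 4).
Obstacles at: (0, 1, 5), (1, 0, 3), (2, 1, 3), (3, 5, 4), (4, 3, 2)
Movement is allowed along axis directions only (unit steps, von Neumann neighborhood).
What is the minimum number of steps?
8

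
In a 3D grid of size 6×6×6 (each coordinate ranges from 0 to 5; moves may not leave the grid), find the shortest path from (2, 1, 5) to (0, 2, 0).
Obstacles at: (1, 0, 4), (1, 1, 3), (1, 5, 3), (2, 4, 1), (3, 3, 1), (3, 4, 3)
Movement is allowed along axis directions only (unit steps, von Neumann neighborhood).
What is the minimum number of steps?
8
(one shortest path: (2, 1, 5) → (1, 1, 5) → (0, 1, 5) → (0, 2, 5) → (0, 2, 4) → (0, 2, 3) → (0, 2, 2) → (0, 2, 1) → (0, 2, 0))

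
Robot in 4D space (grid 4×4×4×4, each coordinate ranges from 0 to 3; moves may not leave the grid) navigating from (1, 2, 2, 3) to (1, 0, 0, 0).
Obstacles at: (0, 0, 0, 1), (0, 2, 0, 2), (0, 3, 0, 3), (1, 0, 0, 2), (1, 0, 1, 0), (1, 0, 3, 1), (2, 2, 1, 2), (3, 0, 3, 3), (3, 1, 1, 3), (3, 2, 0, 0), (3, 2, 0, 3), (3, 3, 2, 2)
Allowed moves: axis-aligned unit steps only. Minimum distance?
7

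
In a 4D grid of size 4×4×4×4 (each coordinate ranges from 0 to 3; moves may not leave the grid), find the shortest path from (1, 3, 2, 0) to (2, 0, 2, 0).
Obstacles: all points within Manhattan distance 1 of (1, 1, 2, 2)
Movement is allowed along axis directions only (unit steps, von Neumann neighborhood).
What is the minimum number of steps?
4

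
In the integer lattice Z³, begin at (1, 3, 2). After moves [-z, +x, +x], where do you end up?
(3, 3, 1)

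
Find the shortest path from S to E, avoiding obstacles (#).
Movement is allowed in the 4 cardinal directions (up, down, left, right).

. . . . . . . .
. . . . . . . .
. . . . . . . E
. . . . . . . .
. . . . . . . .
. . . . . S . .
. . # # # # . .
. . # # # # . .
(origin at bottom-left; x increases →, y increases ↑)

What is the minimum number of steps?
5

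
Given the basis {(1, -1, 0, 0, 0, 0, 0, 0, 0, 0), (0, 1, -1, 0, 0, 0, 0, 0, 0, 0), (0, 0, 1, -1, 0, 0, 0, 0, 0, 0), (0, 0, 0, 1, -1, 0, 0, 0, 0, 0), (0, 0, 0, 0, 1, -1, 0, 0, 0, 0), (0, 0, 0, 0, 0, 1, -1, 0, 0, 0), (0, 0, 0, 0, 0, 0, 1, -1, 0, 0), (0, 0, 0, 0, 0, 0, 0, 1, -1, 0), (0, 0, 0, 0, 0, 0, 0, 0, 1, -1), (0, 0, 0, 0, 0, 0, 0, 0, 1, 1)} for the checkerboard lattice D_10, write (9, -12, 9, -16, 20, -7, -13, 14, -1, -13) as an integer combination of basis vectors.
9b₁ - 3b₂ + 6b₃ - 10b₄ + 10b₅ + 3b₆ - 10b₇ + 4b₈ + 8b₉ - 5b₁₀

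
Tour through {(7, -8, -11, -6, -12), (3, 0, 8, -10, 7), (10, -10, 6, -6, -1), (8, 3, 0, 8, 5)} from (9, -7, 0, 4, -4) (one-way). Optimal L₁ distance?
124
(one optimal route: (9, -7, 0, 4, -4) → (8, 3, 0, 8, 5) → (3, 0, 8, -10, 7) → (10, -10, 6, -6, -1) → (7, -8, -11, -6, -12))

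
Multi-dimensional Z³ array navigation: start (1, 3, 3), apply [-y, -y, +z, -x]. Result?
(0, 1, 4)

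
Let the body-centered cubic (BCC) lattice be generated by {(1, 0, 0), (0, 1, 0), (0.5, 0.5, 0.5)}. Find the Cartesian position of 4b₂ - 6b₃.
(-3, 1, -3)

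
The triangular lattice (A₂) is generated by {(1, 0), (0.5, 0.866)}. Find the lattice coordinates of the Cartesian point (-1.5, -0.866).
-b₁ - b₂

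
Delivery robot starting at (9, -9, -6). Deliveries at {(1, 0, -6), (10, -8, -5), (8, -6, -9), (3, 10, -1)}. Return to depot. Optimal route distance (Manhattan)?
72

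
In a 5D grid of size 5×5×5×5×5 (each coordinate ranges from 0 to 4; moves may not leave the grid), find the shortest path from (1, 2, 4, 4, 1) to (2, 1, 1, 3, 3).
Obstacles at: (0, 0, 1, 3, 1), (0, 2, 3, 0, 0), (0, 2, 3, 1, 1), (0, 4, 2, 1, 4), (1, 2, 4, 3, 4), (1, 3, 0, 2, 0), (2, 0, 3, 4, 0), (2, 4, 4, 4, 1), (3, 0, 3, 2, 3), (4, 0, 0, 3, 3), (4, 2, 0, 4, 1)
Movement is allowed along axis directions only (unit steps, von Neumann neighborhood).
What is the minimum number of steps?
8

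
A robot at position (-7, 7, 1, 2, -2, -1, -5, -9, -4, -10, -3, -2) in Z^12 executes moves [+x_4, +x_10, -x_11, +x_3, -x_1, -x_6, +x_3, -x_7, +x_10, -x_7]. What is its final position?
(-8, 7, 3, 3, -2, -2, -7, -9, -4, -8, -4, -2)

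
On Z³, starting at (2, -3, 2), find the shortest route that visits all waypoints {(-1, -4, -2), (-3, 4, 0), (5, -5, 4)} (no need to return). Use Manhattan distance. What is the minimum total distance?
32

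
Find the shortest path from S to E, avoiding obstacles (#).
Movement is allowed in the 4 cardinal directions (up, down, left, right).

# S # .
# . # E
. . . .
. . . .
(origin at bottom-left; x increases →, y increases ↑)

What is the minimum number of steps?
5
(one shortest path: (1, 3) → (1, 2) → (1, 1) → (2, 1) → (3, 1) → (3, 2))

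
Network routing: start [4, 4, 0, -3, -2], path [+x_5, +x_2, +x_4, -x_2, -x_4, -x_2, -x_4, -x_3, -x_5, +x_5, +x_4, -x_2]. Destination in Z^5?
(4, 2, -1, -3, -1)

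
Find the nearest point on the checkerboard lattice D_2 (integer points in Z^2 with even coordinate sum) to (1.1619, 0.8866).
(1, 1)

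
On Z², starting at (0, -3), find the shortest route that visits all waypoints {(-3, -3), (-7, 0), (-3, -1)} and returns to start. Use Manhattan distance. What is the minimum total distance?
20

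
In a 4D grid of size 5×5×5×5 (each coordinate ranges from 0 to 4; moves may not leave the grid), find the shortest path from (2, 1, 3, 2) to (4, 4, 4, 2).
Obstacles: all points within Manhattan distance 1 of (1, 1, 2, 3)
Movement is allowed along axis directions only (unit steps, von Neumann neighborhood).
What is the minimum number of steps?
6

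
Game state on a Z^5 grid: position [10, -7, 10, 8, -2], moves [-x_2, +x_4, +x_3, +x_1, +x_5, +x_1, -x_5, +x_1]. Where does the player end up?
(13, -8, 11, 9, -2)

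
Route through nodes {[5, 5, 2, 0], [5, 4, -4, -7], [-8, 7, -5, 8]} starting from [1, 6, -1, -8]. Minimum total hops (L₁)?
54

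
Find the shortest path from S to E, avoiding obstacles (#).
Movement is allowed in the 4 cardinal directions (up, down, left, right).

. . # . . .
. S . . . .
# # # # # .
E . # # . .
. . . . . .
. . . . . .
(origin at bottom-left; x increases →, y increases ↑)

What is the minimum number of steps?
13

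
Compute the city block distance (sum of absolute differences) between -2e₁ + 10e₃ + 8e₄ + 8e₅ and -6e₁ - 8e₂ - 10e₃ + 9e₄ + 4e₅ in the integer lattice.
37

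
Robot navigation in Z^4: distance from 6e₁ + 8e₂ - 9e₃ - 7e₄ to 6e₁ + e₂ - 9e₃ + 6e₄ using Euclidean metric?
14.7648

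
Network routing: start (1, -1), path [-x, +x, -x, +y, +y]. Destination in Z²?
(0, 1)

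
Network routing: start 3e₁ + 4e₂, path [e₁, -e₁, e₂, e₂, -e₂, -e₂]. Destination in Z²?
(3, 4)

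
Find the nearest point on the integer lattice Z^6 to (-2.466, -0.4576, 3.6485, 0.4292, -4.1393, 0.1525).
(-2, 0, 4, 0, -4, 0)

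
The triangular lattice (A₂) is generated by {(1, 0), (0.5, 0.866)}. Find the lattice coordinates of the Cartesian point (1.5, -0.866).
2b₁ - b₂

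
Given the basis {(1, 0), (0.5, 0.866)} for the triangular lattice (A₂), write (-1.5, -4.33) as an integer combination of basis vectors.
b₁ - 5b₂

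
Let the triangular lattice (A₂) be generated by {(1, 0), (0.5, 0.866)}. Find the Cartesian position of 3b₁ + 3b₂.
(4.5, 2.598)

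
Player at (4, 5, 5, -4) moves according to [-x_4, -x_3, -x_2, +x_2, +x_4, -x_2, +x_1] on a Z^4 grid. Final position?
(5, 4, 4, -4)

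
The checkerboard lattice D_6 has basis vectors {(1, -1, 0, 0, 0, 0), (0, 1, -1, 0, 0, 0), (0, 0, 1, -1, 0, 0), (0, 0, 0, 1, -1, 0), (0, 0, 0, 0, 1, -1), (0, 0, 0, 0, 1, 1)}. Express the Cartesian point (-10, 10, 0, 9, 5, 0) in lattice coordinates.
-10b₁ + 9b₄ + 7b₅ + 7b₆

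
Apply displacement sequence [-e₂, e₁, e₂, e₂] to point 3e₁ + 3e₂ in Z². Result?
(4, 4)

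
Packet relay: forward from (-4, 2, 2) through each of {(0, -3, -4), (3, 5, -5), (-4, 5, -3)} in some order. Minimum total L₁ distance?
29
(one optimal route: (-4, 2, 2) → (-4, 5, -3) → (3, 5, -5) → (0, -3, -4))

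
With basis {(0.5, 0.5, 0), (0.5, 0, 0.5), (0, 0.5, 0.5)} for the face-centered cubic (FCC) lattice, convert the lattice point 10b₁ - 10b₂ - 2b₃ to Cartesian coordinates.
(0, 4, -6)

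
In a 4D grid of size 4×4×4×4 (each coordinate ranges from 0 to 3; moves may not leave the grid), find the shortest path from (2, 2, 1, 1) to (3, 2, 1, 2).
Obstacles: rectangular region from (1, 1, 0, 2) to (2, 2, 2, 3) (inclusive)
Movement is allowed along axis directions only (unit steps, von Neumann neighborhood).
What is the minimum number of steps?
2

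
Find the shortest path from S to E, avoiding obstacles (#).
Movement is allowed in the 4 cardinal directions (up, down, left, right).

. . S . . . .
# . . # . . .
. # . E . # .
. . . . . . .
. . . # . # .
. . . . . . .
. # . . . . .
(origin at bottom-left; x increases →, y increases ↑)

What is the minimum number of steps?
3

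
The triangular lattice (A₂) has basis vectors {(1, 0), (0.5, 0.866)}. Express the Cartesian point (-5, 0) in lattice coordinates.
-5b₁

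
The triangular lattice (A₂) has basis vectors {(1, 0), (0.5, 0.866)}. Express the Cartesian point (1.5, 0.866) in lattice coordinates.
b₁ + b₂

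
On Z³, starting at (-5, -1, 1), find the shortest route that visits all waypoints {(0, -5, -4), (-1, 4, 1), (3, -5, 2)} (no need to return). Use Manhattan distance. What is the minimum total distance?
32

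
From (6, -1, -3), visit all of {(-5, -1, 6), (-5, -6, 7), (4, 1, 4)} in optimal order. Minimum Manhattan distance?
30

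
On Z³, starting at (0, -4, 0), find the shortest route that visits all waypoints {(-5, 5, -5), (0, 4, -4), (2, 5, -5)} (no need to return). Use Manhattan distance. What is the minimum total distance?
23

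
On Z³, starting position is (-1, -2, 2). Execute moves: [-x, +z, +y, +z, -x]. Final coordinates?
(-3, -1, 4)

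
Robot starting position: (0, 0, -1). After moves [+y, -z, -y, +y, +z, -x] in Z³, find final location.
(-1, 1, -1)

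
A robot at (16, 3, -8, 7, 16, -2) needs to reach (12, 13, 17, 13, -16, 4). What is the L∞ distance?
32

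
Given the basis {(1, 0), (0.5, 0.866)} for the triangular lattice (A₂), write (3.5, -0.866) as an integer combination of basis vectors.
4b₁ - b₂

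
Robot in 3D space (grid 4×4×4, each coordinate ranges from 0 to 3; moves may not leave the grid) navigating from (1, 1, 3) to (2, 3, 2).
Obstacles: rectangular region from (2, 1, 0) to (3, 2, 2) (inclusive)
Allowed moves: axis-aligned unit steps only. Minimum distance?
4
(one shortest path: (1, 1, 3) → (2, 1, 3) → (2, 2, 3) → (2, 3, 3) → (2, 3, 2))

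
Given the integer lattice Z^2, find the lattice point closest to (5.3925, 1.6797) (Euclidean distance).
(5, 2)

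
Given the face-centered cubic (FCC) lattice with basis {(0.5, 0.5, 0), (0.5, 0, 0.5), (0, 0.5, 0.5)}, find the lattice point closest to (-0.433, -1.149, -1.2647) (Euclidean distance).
(-0.5, -1, -1.5)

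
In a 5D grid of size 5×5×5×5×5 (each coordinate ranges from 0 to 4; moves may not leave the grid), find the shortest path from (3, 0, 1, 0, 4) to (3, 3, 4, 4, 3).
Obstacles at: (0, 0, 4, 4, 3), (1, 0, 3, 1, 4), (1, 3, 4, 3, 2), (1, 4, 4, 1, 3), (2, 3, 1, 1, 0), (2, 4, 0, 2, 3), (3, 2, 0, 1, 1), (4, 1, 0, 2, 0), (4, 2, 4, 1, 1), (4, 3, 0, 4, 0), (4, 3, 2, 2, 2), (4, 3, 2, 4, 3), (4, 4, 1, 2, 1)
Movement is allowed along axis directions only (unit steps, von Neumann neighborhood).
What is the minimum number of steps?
11
(one shortest path: (3, 0, 1, 0, 4) → (3, 1, 1, 0, 4) → (3, 2, 1, 0, 4) → (3, 3, 1, 0, 4) → (3, 3, 2, 0, 4) → (3, 3, 3, 0, 4) → (3, 3, 4, 0, 4) → (3, 3, 4, 1, 4) → (3, 3, 4, 2, 4) → (3, 3, 4, 3, 4) → (3, 3, 4, 4, 4) → (3, 3, 4, 4, 3))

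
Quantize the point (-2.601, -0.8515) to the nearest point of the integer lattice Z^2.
(-3, -1)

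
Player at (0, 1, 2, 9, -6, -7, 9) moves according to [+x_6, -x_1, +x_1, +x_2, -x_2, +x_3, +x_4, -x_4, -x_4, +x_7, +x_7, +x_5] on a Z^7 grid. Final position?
(0, 1, 3, 8, -5, -6, 11)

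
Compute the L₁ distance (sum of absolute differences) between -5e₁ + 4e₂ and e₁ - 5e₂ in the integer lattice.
15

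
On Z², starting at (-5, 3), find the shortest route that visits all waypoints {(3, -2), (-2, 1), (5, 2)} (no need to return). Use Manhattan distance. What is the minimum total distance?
19
(one optimal route: (-5, 3) → (-2, 1) → (3, -2) → (5, 2))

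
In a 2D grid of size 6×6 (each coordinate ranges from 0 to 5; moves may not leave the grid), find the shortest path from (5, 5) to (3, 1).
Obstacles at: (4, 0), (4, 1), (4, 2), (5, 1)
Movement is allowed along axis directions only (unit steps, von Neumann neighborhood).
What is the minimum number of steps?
6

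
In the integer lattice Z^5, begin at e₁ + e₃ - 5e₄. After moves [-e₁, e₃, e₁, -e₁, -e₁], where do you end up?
(-1, 0, 2, -5, 0)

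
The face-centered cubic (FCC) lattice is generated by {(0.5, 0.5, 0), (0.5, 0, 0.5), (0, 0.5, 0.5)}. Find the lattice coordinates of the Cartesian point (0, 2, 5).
-3b₁ + 3b₂ + 7b₃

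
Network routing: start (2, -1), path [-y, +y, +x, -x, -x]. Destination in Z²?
(1, -1)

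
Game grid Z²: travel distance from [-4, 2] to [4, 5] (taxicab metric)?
11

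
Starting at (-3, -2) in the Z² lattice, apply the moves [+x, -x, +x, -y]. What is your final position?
(-2, -3)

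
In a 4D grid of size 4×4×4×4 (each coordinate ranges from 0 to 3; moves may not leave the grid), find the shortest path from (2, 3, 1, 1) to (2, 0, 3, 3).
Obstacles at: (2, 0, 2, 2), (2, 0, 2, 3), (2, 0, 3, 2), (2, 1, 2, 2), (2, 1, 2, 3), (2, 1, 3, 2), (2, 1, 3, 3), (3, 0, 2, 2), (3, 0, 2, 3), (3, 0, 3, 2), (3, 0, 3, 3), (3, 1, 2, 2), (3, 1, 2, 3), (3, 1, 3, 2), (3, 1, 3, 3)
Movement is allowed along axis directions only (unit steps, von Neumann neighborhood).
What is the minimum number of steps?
9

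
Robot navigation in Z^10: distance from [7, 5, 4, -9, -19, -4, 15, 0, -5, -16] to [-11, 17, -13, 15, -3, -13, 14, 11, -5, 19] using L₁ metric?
143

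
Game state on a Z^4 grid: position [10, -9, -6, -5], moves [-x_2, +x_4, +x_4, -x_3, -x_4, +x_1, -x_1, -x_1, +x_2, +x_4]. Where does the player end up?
(9, -9, -7, -3)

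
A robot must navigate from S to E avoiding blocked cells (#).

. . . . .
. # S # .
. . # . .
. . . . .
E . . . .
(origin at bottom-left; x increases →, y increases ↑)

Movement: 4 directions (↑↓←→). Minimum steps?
7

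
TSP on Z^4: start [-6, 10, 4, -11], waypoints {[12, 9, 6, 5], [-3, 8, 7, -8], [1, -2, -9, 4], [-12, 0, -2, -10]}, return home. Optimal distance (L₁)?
138
(one optimal route: (-6, 10, 4, -11) → (-3, 8, 7, -8) → (12, 9, 6, 5) → (1, -2, -9, 4) → (-12, 0, -2, -10) → (-6, 10, 4, -11))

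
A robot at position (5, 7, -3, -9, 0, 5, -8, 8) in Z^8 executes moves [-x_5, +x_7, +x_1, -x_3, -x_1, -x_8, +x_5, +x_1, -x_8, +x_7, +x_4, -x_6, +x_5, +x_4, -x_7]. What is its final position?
(6, 7, -4, -7, 1, 4, -7, 6)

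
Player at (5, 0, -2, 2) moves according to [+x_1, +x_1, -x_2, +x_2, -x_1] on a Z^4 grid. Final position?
(6, 0, -2, 2)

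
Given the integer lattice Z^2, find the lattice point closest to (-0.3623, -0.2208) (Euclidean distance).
(0, 0)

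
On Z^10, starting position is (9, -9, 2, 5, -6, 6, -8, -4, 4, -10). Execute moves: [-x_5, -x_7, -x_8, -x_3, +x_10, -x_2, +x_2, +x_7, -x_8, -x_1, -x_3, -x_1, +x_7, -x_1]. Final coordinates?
(6, -9, 0, 5, -7, 6, -7, -6, 4, -9)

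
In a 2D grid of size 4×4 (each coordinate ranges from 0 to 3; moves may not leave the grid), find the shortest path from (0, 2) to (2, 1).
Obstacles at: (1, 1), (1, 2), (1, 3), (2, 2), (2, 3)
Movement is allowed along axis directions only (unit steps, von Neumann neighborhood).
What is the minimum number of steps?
5
(one shortest path: (0, 2) → (0, 1) → (0, 0) → (1, 0) → (2, 0) → (2, 1))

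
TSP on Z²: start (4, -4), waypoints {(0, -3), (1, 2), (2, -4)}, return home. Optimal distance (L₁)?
20
(one optimal route: (4, -4) → (0, -3) → (1, 2) → (2, -4) → (4, -4))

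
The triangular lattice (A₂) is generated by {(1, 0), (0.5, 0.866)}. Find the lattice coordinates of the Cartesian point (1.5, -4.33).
4b₁ - 5b₂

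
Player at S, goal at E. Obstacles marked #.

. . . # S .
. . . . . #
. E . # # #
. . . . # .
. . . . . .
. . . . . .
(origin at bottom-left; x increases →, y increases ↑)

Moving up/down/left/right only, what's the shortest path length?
5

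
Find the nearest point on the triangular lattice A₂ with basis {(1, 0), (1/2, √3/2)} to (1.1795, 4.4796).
(1.5, 4.33)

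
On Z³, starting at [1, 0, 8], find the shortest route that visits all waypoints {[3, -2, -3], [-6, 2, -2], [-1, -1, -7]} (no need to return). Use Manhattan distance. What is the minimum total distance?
37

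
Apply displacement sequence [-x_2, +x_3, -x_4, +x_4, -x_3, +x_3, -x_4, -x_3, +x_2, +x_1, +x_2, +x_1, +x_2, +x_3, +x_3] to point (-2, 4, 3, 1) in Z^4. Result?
(0, 6, 5, 0)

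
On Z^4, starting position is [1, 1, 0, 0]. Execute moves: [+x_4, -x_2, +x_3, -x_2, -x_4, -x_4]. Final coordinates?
(1, -1, 1, -1)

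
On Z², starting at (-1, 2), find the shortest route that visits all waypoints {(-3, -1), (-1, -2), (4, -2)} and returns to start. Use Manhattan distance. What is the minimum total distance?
22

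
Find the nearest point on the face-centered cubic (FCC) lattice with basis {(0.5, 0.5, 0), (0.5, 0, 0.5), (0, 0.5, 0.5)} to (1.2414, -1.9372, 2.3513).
(1.5, -2, 2.5)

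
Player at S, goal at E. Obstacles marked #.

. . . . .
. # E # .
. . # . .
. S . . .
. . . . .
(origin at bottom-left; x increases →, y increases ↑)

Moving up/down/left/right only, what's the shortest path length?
7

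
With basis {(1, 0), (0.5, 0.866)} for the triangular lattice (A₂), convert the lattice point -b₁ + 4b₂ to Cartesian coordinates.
(1, 3.464)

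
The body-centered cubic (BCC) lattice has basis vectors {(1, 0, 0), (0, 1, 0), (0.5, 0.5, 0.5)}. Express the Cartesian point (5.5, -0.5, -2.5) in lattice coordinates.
8b₁ + 2b₂ - 5b₃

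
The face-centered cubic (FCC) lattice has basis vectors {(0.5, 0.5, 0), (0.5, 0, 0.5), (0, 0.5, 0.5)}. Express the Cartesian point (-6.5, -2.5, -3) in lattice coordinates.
-6b₁ - 7b₂ + b₃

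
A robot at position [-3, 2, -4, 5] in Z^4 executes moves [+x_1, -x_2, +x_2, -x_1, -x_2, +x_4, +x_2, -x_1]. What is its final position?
(-4, 2, -4, 6)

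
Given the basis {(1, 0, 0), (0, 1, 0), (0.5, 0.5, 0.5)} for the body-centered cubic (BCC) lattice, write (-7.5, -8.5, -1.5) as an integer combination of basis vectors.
-6b₁ - 7b₂ - 3b₃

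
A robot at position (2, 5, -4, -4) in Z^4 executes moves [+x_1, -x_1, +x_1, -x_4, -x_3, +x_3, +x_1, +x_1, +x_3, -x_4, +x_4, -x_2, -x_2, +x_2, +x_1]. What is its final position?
(6, 4, -3, -5)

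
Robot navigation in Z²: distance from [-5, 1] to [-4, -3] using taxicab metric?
5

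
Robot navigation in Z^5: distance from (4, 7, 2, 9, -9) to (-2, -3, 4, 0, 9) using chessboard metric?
18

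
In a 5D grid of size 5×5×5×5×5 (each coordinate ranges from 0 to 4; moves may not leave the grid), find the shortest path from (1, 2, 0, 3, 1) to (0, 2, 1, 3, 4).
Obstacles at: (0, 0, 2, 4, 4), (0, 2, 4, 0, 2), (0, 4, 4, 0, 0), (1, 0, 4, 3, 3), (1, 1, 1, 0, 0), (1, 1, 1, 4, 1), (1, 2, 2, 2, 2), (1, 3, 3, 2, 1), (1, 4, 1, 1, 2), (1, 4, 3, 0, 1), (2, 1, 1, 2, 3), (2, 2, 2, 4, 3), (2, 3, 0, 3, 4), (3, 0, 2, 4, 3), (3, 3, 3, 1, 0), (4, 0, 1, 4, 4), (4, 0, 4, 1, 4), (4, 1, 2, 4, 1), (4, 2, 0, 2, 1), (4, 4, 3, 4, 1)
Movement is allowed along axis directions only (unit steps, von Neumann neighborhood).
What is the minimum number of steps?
5
(one shortest path: (1, 2, 0, 3, 1) → (0, 2, 0, 3, 1) → (0, 2, 1, 3, 1) → (0, 2, 1, 3, 2) → (0, 2, 1, 3, 3) → (0, 2, 1, 3, 4))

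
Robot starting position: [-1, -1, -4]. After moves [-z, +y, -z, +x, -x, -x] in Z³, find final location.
(-2, 0, -6)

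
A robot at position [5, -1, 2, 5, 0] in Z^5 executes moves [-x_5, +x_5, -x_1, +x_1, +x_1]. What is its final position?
(6, -1, 2, 5, 0)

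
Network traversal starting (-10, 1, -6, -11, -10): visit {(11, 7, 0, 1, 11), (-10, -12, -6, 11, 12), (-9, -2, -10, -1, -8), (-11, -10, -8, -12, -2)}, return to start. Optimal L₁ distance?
202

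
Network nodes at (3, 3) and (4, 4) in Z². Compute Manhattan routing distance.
2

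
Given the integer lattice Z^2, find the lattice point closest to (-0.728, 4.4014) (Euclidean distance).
(-1, 4)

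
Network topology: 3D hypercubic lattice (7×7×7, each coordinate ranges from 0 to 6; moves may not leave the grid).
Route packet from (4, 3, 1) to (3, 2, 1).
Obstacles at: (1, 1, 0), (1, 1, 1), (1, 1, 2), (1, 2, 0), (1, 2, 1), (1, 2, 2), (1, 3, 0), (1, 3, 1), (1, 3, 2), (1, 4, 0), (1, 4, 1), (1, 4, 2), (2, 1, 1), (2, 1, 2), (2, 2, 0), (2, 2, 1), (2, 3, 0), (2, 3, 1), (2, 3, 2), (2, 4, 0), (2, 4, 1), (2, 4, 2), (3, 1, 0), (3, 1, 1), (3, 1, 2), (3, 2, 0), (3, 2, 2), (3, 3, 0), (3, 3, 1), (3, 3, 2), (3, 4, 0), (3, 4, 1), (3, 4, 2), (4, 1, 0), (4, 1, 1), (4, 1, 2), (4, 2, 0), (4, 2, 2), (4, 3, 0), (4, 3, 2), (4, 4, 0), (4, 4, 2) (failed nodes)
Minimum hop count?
2
(one shortest path: (4, 3, 1) → (4, 2, 1) → (3, 2, 1))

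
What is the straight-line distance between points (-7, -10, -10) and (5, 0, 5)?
21.6564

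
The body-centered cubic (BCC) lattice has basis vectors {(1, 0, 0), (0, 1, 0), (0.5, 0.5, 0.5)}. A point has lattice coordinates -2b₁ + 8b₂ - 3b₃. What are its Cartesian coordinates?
(-3.5, 6.5, -1.5)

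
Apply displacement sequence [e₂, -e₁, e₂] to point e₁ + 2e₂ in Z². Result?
(0, 4)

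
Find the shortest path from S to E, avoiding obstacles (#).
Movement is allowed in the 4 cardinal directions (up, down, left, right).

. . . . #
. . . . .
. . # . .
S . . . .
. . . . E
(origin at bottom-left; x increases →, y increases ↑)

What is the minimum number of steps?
5
(one shortest path: (0, 1) → (1, 1) → (2, 1) → (3, 1) → (4, 1) → (4, 0))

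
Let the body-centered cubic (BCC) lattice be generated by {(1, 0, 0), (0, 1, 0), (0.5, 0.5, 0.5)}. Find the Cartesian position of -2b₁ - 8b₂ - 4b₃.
(-4, -10, -2)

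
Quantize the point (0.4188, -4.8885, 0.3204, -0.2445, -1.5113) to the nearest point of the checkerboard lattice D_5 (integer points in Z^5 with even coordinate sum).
(0, -5, 0, 0, -1)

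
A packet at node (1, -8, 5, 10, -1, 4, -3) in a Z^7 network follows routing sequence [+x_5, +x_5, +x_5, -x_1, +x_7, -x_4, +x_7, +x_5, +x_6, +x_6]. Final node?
(0, -8, 5, 9, 3, 6, -1)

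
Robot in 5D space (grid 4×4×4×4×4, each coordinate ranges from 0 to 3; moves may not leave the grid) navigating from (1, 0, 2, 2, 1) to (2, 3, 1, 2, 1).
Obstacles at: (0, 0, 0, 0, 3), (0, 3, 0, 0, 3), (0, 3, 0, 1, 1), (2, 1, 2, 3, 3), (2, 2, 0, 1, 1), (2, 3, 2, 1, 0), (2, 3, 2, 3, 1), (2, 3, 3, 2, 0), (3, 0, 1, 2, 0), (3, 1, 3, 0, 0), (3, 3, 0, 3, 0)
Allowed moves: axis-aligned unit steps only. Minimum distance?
5
(one shortest path: (1, 0, 2, 2, 1) → (2, 0, 2, 2, 1) → (2, 1, 2, 2, 1) → (2, 2, 2, 2, 1) → (2, 3, 2, 2, 1) → (2, 3, 1, 2, 1))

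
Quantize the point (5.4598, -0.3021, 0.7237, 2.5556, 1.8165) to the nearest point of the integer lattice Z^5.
(5, 0, 1, 3, 2)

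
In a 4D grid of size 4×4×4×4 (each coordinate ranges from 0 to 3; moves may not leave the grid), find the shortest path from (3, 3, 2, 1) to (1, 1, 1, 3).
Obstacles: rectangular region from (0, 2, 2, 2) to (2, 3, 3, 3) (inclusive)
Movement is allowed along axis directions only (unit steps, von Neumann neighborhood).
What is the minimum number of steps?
7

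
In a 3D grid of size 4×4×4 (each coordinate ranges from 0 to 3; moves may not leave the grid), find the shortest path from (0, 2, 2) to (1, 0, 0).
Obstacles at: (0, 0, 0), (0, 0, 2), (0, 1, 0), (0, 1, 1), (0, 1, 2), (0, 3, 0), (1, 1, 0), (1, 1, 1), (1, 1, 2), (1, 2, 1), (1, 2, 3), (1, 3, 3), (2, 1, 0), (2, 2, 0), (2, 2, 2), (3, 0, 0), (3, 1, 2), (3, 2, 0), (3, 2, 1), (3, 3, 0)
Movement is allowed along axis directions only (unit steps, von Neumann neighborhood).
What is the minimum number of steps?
7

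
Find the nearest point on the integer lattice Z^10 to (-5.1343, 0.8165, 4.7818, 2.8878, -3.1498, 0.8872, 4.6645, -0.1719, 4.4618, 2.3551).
(-5, 1, 5, 3, -3, 1, 5, 0, 4, 2)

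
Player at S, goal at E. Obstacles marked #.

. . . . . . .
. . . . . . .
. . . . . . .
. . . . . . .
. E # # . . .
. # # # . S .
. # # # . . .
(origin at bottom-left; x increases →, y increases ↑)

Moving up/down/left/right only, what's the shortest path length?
7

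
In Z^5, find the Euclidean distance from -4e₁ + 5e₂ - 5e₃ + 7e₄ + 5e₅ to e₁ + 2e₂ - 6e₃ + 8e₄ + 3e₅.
6.32456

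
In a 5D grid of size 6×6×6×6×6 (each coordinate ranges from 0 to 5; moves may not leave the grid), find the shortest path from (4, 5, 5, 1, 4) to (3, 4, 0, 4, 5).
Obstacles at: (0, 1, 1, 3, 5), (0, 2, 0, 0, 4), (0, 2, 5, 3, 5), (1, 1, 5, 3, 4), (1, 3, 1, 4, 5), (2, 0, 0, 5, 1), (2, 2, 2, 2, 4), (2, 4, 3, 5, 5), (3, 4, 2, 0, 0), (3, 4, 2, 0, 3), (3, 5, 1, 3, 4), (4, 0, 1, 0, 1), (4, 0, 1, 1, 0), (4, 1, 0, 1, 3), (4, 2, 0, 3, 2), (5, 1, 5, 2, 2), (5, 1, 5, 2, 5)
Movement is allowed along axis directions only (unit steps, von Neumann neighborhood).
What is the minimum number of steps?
11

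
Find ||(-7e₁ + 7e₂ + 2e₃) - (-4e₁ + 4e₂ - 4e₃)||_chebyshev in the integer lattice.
6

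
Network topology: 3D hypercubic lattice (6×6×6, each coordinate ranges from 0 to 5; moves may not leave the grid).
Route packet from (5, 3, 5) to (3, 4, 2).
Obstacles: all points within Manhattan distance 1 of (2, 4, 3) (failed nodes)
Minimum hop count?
6
(one shortest path: (5, 3, 5) → (4, 3, 5) → (3, 3, 5) → (3, 3, 4) → (3, 3, 3) → (3, 3, 2) → (3, 4, 2))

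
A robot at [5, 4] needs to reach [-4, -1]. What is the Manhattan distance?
14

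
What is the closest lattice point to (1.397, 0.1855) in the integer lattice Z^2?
(1, 0)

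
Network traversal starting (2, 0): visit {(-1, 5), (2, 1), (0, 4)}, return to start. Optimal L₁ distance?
16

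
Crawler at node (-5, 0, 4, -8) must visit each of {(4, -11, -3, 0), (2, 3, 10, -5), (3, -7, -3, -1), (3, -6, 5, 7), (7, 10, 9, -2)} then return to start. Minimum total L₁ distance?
124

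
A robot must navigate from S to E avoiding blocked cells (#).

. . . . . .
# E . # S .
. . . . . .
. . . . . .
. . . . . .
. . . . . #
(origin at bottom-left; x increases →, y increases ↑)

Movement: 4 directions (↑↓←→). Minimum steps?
5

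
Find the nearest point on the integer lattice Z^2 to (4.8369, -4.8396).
(5, -5)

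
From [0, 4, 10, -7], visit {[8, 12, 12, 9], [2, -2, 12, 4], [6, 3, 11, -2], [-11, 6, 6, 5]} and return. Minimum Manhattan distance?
118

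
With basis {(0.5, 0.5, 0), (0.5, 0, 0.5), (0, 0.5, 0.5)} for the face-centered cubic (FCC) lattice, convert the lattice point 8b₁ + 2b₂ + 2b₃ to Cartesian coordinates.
(5, 5, 2)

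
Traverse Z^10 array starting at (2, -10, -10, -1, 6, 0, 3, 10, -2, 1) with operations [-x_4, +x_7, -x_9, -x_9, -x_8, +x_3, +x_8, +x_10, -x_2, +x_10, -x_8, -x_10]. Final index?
(2, -11, -9, -2, 6, 0, 4, 9, -4, 2)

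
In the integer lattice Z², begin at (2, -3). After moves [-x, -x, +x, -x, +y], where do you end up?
(0, -2)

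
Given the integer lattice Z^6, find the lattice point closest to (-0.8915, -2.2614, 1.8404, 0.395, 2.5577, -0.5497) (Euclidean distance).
(-1, -2, 2, 0, 3, -1)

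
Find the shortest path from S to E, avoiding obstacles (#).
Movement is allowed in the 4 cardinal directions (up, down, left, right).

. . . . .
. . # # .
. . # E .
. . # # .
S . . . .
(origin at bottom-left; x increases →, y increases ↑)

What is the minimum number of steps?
7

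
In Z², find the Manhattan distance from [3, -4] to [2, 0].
5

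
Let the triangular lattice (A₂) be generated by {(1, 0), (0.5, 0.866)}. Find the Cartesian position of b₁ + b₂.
(1.5, 0.866)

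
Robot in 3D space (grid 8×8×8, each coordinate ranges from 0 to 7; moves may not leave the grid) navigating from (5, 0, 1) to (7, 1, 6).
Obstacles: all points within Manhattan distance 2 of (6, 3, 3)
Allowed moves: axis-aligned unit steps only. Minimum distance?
8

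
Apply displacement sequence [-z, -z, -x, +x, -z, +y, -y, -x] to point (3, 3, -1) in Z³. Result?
(2, 3, -4)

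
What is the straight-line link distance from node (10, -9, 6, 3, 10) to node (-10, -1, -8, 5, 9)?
25.7876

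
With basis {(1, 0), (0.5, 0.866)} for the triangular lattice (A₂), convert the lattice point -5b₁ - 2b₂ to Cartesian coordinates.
(-6, -1.732)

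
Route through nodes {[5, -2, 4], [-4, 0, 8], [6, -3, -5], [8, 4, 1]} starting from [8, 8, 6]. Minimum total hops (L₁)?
50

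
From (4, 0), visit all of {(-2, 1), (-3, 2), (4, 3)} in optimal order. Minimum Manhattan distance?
13
(one optimal route: (4, 0) → (4, 3) → (-2, 1) → (-3, 2))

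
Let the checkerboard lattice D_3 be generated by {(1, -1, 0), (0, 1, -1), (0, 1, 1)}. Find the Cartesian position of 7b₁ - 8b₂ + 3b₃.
(7, -12, 11)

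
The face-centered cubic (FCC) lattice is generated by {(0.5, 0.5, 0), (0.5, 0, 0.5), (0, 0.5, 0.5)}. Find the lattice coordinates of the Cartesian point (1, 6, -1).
8b₁ - 6b₂ + 4b₃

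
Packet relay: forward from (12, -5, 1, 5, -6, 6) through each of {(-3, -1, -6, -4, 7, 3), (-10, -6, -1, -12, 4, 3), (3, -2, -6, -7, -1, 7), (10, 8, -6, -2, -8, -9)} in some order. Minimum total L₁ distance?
141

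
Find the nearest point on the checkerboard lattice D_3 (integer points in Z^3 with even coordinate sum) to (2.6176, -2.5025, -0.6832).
(3, -2, -1)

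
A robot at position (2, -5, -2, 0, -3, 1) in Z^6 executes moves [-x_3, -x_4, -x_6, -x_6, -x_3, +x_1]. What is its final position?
(3, -5, -4, -1, -3, -1)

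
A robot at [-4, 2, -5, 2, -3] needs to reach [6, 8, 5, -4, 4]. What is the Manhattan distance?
39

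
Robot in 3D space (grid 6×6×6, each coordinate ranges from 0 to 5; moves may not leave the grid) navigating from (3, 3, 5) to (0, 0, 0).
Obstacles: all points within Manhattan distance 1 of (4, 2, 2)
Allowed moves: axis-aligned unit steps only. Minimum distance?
11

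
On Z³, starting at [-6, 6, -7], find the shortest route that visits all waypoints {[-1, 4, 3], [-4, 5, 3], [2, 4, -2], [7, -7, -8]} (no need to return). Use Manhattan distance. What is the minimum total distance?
47
(one optimal route: (-6, 6, -7) → (-4, 5, 3) → (-1, 4, 3) → (2, 4, -2) → (7, -7, -8))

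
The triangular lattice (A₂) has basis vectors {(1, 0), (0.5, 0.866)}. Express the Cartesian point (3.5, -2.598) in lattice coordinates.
5b₁ - 3b₂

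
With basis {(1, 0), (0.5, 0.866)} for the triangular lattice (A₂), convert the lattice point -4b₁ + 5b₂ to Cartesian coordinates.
(-1.5, 4.33)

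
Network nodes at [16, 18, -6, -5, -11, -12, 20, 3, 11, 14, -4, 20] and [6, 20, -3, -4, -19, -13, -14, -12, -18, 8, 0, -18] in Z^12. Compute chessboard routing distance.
38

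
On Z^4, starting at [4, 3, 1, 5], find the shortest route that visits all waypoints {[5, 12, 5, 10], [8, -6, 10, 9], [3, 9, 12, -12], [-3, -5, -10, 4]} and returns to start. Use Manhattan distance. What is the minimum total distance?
160
(one optimal route: (4, 3, 1, 5) → (5, 12, 5, 10) → (3, 9, 12, -12) → (8, -6, 10, 9) → (-3, -5, -10, 4) → (4, 3, 1, 5))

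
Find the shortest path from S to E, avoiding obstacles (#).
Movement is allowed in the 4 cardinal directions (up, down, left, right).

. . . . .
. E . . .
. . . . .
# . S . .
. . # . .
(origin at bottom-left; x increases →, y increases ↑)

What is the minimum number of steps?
3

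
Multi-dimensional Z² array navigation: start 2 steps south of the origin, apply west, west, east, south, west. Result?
(-2, -3)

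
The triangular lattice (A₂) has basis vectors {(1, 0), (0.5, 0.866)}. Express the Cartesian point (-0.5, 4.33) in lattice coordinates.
-3b₁ + 5b₂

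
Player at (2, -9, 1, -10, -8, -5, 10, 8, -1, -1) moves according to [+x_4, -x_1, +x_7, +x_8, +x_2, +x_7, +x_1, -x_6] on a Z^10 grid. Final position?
(2, -8, 1, -9, -8, -6, 12, 9, -1, -1)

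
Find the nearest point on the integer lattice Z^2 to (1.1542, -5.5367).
(1, -6)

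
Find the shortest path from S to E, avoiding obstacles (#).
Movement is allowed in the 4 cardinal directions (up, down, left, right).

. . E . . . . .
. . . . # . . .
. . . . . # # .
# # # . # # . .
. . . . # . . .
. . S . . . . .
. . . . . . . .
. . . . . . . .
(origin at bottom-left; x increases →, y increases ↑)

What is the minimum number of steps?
7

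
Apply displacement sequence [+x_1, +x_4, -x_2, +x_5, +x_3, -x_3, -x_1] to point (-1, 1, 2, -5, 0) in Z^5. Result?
(-1, 0, 2, -4, 1)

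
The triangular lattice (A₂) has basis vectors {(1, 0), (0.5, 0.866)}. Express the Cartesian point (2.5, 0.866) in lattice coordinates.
2b₁ + b₂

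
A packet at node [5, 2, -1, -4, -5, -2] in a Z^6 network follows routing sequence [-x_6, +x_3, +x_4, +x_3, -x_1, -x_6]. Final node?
(4, 2, 1, -3, -5, -4)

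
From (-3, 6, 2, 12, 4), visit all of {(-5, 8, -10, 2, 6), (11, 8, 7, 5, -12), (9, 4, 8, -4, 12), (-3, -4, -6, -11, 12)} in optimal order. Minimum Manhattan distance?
146
(one optimal route: (-3, 6, 2, 12, 4) → (-5, 8, -10, 2, 6) → (-3, -4, -6, -11, 12) → (9, 4, 8, -4, 12) → (11, 8, 7, 5, -12))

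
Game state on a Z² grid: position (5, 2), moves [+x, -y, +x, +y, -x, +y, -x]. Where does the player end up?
(5, 3)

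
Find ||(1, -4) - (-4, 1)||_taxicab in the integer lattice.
10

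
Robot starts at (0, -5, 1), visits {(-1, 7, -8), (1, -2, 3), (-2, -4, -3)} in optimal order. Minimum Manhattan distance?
34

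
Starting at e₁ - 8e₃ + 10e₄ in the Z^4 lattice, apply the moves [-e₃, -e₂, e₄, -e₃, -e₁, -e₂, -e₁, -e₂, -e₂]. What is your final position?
(-1, -4, -10, 11)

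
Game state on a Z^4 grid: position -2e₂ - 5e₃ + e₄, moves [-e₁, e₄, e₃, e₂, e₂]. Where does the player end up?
(-1, 0, -4, 2)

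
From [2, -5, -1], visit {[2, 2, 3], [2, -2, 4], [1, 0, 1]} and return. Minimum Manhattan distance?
26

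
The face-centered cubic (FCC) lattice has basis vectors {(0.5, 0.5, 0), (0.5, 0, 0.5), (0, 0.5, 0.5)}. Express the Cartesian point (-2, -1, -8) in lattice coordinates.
5b₁ - 9b₂ - 7b₃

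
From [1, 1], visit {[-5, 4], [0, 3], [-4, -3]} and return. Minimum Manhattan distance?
26
(one optimal route: (1, 1) → (0, 3) → (-5, 4) → (-4, -3) → (1, 1))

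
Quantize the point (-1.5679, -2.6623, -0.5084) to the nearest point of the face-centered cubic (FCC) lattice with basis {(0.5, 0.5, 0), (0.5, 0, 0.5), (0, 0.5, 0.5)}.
(-1.5, -3, -0.5)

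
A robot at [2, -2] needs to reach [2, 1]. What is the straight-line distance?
3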